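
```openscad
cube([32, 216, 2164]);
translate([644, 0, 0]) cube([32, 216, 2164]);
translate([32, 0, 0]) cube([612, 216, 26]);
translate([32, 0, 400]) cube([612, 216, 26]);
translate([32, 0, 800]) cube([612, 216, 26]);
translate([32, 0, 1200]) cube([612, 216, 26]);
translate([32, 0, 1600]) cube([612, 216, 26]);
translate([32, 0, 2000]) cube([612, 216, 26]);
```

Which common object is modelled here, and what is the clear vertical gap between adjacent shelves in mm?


A bookshelf. The clear shelf gap is 374 mm.

Two tall side panels with 6 horizontal boards between them — a bookshelf. The first two shelf undersides are at z = 0 and z = 400; with shelf thickness 26, the clear gap is 400 − 0 − 26 = 374 mm.


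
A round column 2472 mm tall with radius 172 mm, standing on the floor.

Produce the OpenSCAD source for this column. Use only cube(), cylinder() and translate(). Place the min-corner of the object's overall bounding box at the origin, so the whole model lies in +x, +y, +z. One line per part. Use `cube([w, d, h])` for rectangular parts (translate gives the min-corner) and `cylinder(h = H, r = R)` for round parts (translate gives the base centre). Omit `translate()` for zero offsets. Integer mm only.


translate([172, 172, 0]) cylinder(h = 2472, r = 172);


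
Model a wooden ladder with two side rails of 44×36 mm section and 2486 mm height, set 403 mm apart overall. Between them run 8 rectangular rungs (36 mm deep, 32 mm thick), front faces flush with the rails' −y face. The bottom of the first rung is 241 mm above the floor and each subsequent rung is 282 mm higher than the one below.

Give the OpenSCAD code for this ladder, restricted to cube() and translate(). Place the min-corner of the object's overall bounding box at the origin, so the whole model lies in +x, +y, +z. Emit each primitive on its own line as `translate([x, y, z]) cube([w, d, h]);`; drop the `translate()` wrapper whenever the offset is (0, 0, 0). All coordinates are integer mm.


// rung span = 403 - 2*44 = 315
// rung[k] z = 241 + k*282
cube([44, 36, 2486]);
translate([359, 0, 0]) cube([44, 36, 2486]);
translate([44, 0, 241]) cube([315, 36, 32]);
translate([44, 0, 523]) cube([315, 36, 32]);
translate([44, 0, 805]) cube([315, 36, 32]);
translate([44, 0, 1087]) cube([315, 36, 32]);
translate([44, 0, 1369]) cube([315, 36, 32]);
translate([44, 0, 1651]) cube([315, 36, 32]);
translate([44, 0, 1933]) cube([315, 36, 32]);
translate([44, 0, 2215]) cube([315, 36, 32]);


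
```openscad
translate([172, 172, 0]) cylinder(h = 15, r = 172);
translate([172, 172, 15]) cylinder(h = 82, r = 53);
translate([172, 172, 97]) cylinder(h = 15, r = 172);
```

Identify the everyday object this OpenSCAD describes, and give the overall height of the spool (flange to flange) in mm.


A spool. The overall height is 112 mm.

Three coaxial cylinders, large–small–large — a spool. Two 15 mm flanges and a 82 mm core give 15 + 82 + 15 = 112 mm.


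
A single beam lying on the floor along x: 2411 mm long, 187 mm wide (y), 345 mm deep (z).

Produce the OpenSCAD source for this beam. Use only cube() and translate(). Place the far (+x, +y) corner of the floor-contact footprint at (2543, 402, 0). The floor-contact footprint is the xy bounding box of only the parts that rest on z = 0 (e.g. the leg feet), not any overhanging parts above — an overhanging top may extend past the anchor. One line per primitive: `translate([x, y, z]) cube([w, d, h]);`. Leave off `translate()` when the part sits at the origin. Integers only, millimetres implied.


translate([132, 215, 0]) cube([2411, 187, 345]);


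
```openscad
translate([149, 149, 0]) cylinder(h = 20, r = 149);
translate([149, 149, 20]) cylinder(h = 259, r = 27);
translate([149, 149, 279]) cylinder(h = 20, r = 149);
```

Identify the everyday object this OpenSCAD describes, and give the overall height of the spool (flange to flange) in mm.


A spool. The overall height is 299 mm.

Three coaxial cylinders, large–small–large — a spool. Two 20 mm flanges and a 259 mm core give 20 + 259 + 20 = 299 mm.


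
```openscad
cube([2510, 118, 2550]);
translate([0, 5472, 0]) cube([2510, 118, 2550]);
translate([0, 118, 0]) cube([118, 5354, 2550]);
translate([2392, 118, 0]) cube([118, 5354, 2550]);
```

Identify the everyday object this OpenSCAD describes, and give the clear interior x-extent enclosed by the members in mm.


A house (or room) frame. The interior width is 2274 mm.

Four 2550 mm walls enclosing a rectangle with no floor or roof — a room or house frame. Outside width is 2510 mm and wall thickness is 118 mm, so the interior width is 2510 − 2 × 118 = 2274 mm.


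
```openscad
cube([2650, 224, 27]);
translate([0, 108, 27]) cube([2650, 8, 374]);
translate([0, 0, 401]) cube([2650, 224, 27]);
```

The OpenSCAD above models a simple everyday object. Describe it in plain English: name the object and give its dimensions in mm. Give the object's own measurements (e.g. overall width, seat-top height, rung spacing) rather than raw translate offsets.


An I-beam lying along x, 2650 mm long. Overall section height 428 mm. Two flanges 224 mm wide (y) and 27 mm thick, one on the floor and one at the top; a web 8 mm thick runs between them, centred on the flange width.


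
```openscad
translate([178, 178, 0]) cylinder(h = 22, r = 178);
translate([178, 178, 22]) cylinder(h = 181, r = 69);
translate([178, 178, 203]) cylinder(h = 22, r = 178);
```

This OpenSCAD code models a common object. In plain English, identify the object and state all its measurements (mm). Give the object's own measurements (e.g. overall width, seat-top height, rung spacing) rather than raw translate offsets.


A spool: two coaxial disc flanges of radius 178 mm and thickness 22 mm, joined by a core cylinder of radius 69 mm and height 181 mm. The lower flange rests on z = 0 and the three cylinders share a vertical axis.


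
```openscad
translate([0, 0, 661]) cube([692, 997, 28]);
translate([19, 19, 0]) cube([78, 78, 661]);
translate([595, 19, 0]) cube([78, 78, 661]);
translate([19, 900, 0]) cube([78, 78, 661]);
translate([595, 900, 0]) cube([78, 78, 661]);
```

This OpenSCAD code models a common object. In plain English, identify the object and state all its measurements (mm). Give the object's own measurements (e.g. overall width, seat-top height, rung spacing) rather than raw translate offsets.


A table: top 692 mm (x) × 997 mm (y), 28 mm thick, upper face at z = 689 mm, on four 78×78 mm square legs, each inset 19 mm from the nearest pair of top edges from z = 0 to the bottom of the top.


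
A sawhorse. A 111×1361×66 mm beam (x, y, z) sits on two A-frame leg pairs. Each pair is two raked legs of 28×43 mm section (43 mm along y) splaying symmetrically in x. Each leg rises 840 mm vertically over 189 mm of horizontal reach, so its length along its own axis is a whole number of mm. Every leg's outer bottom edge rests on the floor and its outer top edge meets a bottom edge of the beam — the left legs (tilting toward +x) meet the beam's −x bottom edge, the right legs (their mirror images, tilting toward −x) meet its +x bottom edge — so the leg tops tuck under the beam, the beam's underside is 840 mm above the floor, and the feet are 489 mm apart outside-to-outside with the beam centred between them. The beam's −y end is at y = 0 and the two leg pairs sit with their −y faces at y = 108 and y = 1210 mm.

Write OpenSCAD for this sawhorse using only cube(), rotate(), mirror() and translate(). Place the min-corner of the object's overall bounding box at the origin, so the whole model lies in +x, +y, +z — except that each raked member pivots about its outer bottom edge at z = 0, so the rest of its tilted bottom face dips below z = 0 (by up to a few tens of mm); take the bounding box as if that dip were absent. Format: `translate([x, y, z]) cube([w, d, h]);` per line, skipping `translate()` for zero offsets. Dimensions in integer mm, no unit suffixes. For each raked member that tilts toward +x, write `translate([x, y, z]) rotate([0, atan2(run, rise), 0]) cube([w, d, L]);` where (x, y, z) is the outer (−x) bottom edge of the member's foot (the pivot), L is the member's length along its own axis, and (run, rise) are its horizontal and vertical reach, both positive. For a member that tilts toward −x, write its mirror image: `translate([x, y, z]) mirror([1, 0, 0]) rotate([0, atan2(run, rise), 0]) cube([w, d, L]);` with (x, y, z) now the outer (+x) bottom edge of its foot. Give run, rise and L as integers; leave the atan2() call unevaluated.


translate([189, 0, 840]) cube([111, 1361, 66]);
translate([0, 108, 0]) rotate([0, atan2(189, 840), 0]) cube([28, 43, 861]);
translate([489, 108, 0]) mirror([1, 0, 0]) rotate([0, atan2(189, 840), 0]) cube([28, 43, 861]);
translate([0, 1210, 0]) rotate([0, atan2(189, 840), 0]) cube([28, 43, 861]);
translate([489, 1210, 0]) mirror([1, 0, 0]) rotate([0, atan2(189, 840), 0]) cube([28, 43, 861]);


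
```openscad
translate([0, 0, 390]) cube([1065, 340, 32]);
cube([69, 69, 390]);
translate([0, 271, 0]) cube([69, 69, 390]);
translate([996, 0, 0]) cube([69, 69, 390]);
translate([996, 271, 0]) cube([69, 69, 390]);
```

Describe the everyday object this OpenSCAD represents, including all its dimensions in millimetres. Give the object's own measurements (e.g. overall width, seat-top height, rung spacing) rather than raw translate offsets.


A long wooden bench with a 1065 mm (x) × 340 mm (y) seat, 32 mm thick, its top surface 422 mm above the floor. Four 69 mm square legs at the seat corners, flush with the edges, run from z = 0 to the seat underside.


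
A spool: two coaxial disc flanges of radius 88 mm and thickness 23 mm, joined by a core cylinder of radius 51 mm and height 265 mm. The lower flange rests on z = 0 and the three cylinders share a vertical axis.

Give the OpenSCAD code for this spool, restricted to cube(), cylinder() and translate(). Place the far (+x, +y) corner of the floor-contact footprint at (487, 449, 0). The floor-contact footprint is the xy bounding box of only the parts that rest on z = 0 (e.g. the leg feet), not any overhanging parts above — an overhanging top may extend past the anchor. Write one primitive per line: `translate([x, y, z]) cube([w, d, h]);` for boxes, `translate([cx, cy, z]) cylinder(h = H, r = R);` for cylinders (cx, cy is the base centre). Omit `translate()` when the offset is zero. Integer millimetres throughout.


translate([399, 361, 0]) cylinder(h = 23, r = 88);
translate([399, 361, 23]) cylinder(h = 265, r = 51);
translate([399, 361, 288]) cylinder(h = 23, r = 88);


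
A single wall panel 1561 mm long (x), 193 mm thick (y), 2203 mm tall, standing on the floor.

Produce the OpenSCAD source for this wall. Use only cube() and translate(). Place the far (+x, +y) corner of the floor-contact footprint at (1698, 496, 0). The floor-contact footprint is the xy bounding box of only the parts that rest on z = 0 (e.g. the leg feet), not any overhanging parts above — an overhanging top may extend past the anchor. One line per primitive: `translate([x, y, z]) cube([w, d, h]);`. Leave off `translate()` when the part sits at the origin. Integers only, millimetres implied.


translate([137, 303, 0]) cube([1561, 193, 2203]);


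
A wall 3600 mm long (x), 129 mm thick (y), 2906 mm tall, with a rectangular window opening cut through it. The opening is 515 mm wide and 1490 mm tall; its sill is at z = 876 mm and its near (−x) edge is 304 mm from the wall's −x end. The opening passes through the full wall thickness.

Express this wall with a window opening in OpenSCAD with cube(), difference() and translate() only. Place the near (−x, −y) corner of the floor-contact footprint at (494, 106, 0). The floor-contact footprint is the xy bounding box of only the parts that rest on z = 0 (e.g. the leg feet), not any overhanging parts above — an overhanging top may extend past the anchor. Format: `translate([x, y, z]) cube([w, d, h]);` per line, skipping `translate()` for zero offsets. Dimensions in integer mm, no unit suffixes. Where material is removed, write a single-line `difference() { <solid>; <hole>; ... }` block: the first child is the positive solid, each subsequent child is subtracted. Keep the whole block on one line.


difference() { translate([494, 106, 0]) cube([3600, 129, 2906]); translate([798, 106, 876]) cube([515, 129, 1490]); }


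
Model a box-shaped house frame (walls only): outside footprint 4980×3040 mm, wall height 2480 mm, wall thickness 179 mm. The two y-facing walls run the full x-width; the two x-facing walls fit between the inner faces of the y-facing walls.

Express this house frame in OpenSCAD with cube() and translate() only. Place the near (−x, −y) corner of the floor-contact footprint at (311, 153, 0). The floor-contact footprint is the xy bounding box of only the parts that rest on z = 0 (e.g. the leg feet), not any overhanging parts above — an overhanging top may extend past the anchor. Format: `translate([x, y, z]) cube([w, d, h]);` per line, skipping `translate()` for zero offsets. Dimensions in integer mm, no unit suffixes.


translate([311, 153, 0]) cube([4980, 179, 2480]);
translate([311, 3014, 0]) cube([4980, 179, 2480]);
translate([311, 332, 0]) cube([179, 2682, 2480]);
translate([5112, 332, 0]) cube([179, 2682, 2480]);


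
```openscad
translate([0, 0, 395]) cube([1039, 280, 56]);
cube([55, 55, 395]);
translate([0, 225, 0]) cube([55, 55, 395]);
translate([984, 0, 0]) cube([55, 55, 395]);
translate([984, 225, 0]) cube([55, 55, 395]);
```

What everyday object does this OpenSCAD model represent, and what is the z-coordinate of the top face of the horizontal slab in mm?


A bench. The seat-top height is 451 mm.

A long slab on four corner posts — a bench. The slab sits at z = 395 with thickness 56, so the top is 395 + 56 = 451 mm.


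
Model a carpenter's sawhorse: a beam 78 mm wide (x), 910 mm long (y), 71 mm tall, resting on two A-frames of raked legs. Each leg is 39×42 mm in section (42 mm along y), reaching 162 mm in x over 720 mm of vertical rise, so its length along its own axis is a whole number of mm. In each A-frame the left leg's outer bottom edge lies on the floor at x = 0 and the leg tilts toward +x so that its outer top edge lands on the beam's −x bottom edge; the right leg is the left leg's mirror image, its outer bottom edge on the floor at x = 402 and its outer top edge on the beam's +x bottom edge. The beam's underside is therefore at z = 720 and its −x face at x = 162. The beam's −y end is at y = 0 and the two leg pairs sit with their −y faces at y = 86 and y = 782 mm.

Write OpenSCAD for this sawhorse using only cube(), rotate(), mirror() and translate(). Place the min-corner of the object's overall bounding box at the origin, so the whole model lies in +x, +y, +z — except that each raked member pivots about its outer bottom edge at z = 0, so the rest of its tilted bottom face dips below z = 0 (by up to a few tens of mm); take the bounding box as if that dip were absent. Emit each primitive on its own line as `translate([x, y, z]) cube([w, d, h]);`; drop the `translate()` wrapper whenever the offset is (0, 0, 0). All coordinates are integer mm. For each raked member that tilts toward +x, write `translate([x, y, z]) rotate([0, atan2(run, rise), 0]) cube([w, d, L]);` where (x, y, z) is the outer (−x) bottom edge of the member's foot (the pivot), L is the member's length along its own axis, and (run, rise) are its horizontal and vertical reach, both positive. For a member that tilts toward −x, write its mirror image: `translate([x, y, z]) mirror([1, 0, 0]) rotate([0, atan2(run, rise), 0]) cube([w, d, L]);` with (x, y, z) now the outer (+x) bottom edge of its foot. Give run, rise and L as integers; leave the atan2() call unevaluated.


translate([162, 0, 720]) cube([78, 910, 71]);
translate([0, 86, 0]) rotate([0, atan2(162, 720), 0]) cube([39, 42, 738]);
translate([402, 86, 0]) mirror([1, 0, 0]) rotate([0, atan2(162, 720), 0]) cube([39, 42, 738]);
translate([0, 782, 0]) rotate([0, atan2(162, 720), 0]) cube([39, 42, 738]);
translate([402, 782, 0]) mirror([1, 0, 0]) rotate([0, atan2(162, 720), 0]) cube([39, 42, 738]);


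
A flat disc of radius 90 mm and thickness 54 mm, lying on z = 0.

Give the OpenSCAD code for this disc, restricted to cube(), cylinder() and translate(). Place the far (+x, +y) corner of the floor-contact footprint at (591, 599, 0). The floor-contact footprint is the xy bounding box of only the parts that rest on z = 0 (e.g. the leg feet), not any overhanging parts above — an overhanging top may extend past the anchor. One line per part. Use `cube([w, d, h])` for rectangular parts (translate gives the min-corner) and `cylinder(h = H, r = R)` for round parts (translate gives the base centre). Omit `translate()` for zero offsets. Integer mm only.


translate([501, 509, 0]) cylinder(h = 54, r = 90);


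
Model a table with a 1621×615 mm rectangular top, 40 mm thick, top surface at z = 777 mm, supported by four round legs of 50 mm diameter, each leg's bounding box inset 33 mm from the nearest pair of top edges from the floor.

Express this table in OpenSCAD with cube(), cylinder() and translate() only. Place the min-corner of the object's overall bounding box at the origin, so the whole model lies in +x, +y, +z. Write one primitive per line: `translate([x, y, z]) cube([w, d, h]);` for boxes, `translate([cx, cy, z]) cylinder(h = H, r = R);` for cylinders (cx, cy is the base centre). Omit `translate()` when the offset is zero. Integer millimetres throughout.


// leg_h = 777 - 40 = 737
translate([0, 0, 737]) cube([1621, 615, 40]);
translate([58, 58, 0]) cylinder(h = 737, r = 25);
translate([1563, 58, 0]) cylinder(h = 737, r = 25);
translate([58, 557, 0]) cylinder(h = 737, r = 25);
translate([1563, 557, 0]) cylinder(h = 737, r = 25);


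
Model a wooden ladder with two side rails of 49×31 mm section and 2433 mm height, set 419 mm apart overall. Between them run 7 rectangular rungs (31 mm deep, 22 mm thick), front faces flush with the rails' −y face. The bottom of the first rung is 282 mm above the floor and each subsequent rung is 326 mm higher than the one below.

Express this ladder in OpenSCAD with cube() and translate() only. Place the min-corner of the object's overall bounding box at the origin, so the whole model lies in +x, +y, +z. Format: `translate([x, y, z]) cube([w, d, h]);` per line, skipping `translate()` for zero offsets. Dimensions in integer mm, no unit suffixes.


// rung span = 419 - 2*49 = 321
// rung[k] z = 282 + k*326
cube([49, 31, 2433]);
translate([370, 0, 0]) cube([49, 31, 2433]);
translate([49, 0, 282]) cube([321, 31, 22]);
translate([49, 0, 608]) cube([321, 31, 22]);
translate([49, 0, 934]) cube([321, 31, 22]);
translate([49, 0, 1260]) cube([321, 31, 22]);
translate([49, 0, 1586]) cube([321, 31, 22]);
translate([49, 0, 1912]) cube([321, 31, 22]);
translate([49, 0, 2238]) cube([321, 31, 22]);


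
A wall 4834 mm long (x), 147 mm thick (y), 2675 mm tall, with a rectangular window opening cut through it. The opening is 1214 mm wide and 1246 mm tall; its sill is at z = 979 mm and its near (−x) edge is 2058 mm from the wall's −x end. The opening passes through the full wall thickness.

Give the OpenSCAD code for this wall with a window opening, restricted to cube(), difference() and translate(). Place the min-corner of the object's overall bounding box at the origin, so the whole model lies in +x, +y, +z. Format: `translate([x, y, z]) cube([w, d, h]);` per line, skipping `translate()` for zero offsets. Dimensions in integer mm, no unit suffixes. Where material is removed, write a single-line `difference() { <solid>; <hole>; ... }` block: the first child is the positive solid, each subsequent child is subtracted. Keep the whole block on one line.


difference() { cube([4834, 147, 2675]); translate([2058, 0, 979]) cube([1214, 147, 1246]); }


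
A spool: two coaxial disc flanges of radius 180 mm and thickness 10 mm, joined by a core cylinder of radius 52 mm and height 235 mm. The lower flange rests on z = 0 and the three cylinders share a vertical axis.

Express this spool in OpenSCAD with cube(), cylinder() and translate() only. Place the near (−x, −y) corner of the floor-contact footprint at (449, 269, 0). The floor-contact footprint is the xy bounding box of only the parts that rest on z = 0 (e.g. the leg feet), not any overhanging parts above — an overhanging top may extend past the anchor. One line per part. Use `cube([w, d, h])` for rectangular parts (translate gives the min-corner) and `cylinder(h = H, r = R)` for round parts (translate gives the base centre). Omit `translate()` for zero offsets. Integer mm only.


translate([629, 449, 0]) cylinder(h = 10, r = 180);
translate([629, 449, 10]) cylinder(h = 235, r = 52);
translate([629, 449, 245]) cylinder(h = 10, r = 180);


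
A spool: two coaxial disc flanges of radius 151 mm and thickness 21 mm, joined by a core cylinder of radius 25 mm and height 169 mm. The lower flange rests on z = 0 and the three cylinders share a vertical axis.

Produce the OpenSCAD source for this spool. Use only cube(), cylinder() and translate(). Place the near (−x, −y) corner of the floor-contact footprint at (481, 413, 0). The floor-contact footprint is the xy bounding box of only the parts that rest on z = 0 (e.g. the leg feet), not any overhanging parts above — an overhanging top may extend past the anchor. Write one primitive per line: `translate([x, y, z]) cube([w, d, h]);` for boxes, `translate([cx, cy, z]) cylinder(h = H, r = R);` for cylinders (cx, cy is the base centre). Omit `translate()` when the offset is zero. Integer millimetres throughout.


translate([632, 564, 0]) cylinder(h = 21, r = 151);
translate([632, 564, 21]) cylinder(h = 169, r = 25);
translate([632, 564, 190]) cylinder(h = 21, r = 151);


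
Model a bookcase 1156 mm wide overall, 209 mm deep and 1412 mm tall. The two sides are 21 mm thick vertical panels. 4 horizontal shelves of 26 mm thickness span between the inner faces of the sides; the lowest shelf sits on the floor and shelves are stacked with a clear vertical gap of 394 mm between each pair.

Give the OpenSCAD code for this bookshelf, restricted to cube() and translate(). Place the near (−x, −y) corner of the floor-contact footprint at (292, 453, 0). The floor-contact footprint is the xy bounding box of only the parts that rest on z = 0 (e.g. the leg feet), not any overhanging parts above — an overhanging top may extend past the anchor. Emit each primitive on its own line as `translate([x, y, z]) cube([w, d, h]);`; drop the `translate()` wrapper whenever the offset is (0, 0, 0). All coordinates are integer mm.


translate([292, 453, 0]) cube([21, 209, 1412]);
translate([1427, 453, 0]) cube([21, 209, 1412]);
translate([313, 453, 0]) cube([1114, 209, 26]);
translate([313, 453, 420]) cube([1114, 209, 26]);
translate([313, 453, 840]) cube([1114, 209, 26]);
translate([313, 453, 1260]) cube([1114, 209, 26]);


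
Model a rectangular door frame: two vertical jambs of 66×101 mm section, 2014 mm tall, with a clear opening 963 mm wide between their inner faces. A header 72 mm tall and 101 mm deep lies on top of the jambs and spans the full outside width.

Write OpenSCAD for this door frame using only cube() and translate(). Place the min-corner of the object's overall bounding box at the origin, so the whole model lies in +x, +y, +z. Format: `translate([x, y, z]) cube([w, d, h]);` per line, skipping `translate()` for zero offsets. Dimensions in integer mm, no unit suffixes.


cube([66, 101, 2014]);
translate([1029, 0, 0]) cube([66, 101, 2014]);
translate([0, 0, 2014]) cube([1095, 101, 72]);


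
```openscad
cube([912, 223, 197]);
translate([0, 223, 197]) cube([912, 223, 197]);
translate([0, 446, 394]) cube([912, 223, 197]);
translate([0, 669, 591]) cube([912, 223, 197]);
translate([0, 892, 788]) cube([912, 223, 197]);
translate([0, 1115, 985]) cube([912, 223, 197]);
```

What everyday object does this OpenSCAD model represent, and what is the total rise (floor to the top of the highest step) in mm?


A staircase. The total rise is 1182 mm.

6 identical blocks, each offset up and back from the previous — a staircase. Each step is 197 mm tall and there are 6 of them, so the total rise is 6 × 197 = 1182 mm.


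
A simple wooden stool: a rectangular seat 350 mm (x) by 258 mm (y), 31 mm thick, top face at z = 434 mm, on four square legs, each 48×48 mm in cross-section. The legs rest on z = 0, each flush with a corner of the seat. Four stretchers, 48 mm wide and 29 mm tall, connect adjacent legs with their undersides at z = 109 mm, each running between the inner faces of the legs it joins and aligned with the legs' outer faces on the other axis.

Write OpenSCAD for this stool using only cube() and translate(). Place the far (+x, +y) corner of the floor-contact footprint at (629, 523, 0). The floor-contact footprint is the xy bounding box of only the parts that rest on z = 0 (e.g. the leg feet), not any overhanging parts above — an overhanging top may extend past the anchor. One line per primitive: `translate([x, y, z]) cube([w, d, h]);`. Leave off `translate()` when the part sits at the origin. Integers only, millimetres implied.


translate([279, 265, 403]) cube([350, 258, 31]);
translate([279, 265, 0]) cube([48, 48, 403]);
translate([581, 265, 0]) cube([48, 48, 403]);
translate([279, 475, 0]) cube([48, 48, 403]);
translate([581, 475, 0]) cube([48, 48, 403]);
translate([327, 265, 109]) cube([254, 48, 29]);
translate([327, 475, 109]) cube([254, 48, 29]);
translate([279, 313, 109]) cube([48, 162, 29]);
translate([581, 313, 109]) cube([48, 162, 29]);


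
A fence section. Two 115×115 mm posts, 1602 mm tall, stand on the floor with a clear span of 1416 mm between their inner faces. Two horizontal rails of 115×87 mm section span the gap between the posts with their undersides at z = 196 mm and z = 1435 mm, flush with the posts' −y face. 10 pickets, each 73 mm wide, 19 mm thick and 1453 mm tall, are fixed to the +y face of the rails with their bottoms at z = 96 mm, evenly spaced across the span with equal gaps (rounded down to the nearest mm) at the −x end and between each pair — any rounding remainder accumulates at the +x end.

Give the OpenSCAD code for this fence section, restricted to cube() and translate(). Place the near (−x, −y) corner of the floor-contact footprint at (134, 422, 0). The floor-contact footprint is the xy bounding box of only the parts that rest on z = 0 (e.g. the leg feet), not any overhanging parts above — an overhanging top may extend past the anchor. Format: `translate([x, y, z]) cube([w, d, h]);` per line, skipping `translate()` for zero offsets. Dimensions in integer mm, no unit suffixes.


translate([134, 422, 0]) cube([115, 115, 1602]);
translate([1665, 422, 0]) cube([115, 115, 1602]);
translate([249, 422, 196]) cube([1416, 115, 87]);
translate([249, 422, 1435]) cube([1416, 115, 87]);
translate([311, 537, 96]) cube([73, 19, 1453]);
translate([446, 537, 96]) cube([73, 19, 1453]);
translate([581, 537, 96]) cube([73, 19, 1453]);
translate([716, 537, 96]) cube([73, 19, 1453]);
translate([851, 537, 96]) cube([73, 19, 1453]);
translate([986, 537, 96]) cube([73, 19, 1453]);
translate([1121, 537, 96]) cube([73, 19, 1453]);
translate([1256, 537, 96]) cube([73, 19, 1453]);
translate([1391, 537, 96]) cube([73, 19, 1453]);
translate([1526, 537, 96]) cube([73, 19, 1453]);


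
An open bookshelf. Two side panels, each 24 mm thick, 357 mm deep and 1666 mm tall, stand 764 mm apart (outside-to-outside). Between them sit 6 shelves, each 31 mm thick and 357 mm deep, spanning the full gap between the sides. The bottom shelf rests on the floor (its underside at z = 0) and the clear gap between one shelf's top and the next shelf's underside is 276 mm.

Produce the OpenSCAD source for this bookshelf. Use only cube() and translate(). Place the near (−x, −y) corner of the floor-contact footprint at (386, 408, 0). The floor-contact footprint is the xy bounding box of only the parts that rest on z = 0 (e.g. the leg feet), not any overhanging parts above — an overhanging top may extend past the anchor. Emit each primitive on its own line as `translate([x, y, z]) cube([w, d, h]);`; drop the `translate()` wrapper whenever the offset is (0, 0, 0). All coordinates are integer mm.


translate([386, 408, 0]) cube([24, 357, 1666]);
translate([1126, 408, 0]) cube([24, 357, 1666]);
translate([410, 408, 0]) cube([716, 357, 31]);
translate([410, 408, 307]) cube([716, 357, 31]);
translate([410, 408, 614]) cube([716, 357, 31]);
translate([410, 408, 921]) cube([716, 357, 31]);
translate([410, 408, 1228]) cube([716, 357, 31]);
translate([410, 408, 1535]) cube([716, 357, 31]);


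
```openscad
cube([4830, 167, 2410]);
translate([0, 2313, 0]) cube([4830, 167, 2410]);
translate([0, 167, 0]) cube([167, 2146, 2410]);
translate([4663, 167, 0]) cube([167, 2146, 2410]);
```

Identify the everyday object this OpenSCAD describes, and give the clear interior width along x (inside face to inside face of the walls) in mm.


A house (or room) frame. The interior width is 4496 mm.

Four 2410 mm walls enclosing a rectangle with no floor or roof — a room or house frame. Outside width is 4830 mm and wall thickness is 167 mm, so the interior width is 4830 − 2 × 167 = 4496 mm.


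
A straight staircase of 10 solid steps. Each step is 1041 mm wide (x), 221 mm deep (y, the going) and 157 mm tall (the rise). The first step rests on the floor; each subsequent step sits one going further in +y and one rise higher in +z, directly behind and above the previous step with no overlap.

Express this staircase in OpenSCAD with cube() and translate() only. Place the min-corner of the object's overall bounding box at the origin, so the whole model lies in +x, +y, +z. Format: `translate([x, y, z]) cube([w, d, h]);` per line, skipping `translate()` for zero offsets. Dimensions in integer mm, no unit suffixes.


cube([1041, 221, 157]);
translate([0, 221, 157]) cube([1041, 221, 157]);
translate([0, 442, 314]) cube([1041, 221, 157]);
translate([0, 663, 471]) cube([1041, 221, 157]);
translate([0, 884, 628]) cube([1041, 221, 157]);
translate([0, 1105, 785]) cube([1041, 221, 157]);
translate([0, 1326, 942]) cube([1041, 221, 157]);
translate([0, 1547, 1099]) cube([1041, 221, 157]);
translate([0, 1768, 1256]) cube([1041, 221, 157]);
translate([0, 1989, 1413]) cube([1041, 221, 157]);


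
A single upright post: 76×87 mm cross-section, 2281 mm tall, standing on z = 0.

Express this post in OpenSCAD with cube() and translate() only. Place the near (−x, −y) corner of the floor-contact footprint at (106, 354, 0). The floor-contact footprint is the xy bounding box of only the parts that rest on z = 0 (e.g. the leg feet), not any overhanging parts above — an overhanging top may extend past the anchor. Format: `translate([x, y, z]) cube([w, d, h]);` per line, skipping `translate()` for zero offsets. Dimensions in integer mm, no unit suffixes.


translate([106, 354, 0]) cube([76, 87, 2281]);


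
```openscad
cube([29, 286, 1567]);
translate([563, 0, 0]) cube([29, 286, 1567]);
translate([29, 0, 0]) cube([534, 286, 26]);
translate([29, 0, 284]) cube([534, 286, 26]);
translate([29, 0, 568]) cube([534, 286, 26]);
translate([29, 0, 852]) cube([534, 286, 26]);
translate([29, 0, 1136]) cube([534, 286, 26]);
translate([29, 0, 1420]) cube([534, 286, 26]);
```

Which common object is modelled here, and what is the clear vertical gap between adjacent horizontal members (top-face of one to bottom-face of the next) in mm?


A bookshelf. The clear shelf gap is 258 mm.

Two tall side panels with 6 horizontal boards between them — a bookshelf. The first two shelf undersides are at z = 0 and z = 284; with shelf thickness 26, the clear gap is 284 − 0 − 26 = 258 mm.


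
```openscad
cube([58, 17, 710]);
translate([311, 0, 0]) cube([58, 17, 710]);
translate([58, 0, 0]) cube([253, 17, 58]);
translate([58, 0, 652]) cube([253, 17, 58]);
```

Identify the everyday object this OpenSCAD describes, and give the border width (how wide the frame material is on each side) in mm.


A picture frame. The border width is 58 mm.

Four thin pieces enclosing a rectangular opening — a picture frame. The two full-height stiles are 710 mm tall; the top rail sits at z = 652 and is 58 mm tall, so the border above the opening is 710 − 652 = 58 mm, matching the stile x-width.


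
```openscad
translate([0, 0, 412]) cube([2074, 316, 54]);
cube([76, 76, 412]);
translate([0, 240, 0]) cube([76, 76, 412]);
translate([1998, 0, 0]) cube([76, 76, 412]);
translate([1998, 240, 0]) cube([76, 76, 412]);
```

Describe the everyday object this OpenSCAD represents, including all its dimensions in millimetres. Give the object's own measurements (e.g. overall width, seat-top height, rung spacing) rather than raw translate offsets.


A bench: a 2074×316 mm seat slab, 54 mm thick, top at z = 466 mm, on four 76×76 mm square legs flush with the seat corners and standing on z = 0.


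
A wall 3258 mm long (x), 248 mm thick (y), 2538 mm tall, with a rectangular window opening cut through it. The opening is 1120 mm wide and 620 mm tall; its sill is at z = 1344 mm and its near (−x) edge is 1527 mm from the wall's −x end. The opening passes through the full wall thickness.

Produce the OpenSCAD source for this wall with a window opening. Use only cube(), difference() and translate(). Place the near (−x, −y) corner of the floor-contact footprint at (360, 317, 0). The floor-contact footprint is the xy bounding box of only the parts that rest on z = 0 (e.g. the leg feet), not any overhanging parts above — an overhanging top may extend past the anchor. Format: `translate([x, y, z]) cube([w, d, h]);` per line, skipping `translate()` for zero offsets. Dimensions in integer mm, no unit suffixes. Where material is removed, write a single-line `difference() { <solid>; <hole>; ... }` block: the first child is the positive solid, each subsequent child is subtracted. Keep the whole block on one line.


difference() { translate([360, 317, 0]) cube([3258, 248, 2538]); translate([1887, 317, 1344]) cube([1120, 248, 620]); }


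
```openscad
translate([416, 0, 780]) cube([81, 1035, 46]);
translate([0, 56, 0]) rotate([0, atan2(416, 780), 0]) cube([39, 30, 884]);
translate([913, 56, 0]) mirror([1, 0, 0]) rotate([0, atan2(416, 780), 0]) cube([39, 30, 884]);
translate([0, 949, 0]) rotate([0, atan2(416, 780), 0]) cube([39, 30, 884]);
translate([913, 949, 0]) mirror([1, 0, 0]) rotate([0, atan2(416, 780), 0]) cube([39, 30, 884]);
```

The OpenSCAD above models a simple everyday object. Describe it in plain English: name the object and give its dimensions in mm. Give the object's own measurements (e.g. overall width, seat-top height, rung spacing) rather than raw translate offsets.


A sawhorse. A 81×1035×46 mm beam (x, y, z) sits on two A-frame leg pairs. Each pair is two raked legs of 39×30 mm section (30 mm along y) splaying symmetrically in x. Each leg rises 780 mm vertically over 416 mm of horizontal reach and is 884 mm long along its own axis. Every leg's outer bottom edge rests on the floor and its outer top edge meets a bottom edge of the beam — the left legs (tilting toward +x) meet the beam's −x bottom edge, the right legs (their mirror images, tilting toward −x) meet its +x bottom edge — so the leg tops tuck under the beam, the beam's underside is 780 mm above the floor, and the feet are 913 mm apart outside-to-outside with the beam centred between them. The two leg pairs are set in 56 mm from either end of the beam.


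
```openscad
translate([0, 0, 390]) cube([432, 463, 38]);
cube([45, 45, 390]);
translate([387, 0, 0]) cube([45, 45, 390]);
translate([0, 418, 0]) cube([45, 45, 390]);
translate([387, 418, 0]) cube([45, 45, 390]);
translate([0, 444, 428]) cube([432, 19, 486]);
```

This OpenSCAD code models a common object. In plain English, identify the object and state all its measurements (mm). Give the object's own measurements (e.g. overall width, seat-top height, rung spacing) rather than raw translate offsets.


A chair. The seat is a 432×463×38 mm slab with its top at z = 428 mm, on four 45×45 mm corner legs (flush with the seat edges, standing on z = 0). A flat backrest 19 mm thick, 486 mm tall, spans the full seat width and rises from the seat top along its +y edge, rear face flush with the rear of the seat.


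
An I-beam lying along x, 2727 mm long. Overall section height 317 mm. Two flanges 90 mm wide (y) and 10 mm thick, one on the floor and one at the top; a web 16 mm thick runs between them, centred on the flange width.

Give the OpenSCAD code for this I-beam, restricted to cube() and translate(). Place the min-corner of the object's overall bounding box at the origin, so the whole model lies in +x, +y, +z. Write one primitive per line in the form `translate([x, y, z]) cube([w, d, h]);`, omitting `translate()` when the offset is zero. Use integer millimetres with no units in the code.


cube([2727, 90, 10]);
translate([0, 37, 10]) cube([2727, 16, 297]);
translate([0, 0, 307]) cube([2727, 90, 10]);


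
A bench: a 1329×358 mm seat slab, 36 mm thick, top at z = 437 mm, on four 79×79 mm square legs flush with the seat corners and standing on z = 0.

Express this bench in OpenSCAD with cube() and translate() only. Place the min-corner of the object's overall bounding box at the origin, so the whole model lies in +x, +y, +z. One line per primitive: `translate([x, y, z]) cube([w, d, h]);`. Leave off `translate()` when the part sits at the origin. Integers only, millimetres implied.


// leg_h = 437 − 36 = 401
translate([0, 0, 401]) cube([1329, 358, 36]);
cube([79, 79, 401]);
translate([0, 279, 0]) cube([79, 79, 401]);
translate([1250, 0, 0]) cube([79, 79, 401]);
translate([1250, 279, 0]) cube([79, 79, 401]);


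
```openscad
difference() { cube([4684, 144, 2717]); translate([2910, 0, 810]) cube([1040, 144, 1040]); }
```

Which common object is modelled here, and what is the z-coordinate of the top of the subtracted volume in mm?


A wall with a window opening. The window head height is 1850 mm.

A wall with a rectangular opening subtracted — a window. Sill at z = 810, opening 1040 mm tall, so the head is at 810 + 1040 = 1850 mm.


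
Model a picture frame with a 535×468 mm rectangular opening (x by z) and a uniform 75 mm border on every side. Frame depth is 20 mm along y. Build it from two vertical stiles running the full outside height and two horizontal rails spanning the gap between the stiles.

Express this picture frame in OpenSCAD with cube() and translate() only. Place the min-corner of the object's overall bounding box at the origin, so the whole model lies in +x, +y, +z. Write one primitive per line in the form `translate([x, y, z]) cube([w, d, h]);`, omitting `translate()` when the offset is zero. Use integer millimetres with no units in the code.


cube([75, 20, 618]);
translate([610, 0, 0]) cube([75, 20, 618]);
translate([75, 0, 0]) cube([535, 20, 75]);
translate([75, 0, 543]) cube([535, 20, 75]);


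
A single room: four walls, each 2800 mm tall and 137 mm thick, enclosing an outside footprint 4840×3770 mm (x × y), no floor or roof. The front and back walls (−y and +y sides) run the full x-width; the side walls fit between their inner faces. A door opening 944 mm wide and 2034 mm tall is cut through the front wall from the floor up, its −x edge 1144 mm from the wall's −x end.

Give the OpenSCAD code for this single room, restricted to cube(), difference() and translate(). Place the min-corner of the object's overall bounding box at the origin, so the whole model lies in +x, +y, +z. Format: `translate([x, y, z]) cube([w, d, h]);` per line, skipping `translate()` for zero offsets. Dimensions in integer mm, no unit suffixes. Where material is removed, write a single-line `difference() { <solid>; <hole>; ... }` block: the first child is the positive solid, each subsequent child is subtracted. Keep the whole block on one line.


difference() { cube([4840, 137, 2800]); translate([1144, 0, 0]) cube([944, 137, 2034]); }
translate([0, 3633, 0]) cube([4840, 137, 2800]);
translate([0, 137, 0]) cube([137, 3496, 2800]);
translate([4703, 137, 0]) cube([137, 3496, 2800]);
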